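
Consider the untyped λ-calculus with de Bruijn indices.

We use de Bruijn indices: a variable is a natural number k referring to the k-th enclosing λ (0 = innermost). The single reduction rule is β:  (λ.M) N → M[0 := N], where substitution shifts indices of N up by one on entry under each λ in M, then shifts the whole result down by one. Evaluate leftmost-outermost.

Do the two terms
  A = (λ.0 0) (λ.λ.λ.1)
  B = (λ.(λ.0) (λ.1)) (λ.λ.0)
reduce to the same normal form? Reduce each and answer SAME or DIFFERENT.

Answer: DIFFERENT — A ⇓ λ.λ.1, B ⇓ λ.λ.λ.0

Reduction:
Term A:
  start: (λ.0 0) (λ.λ.λ.1)
  →1  (λ.λ.λ.1) (λ.λ.λ.1)
  →2  λ.λ.1

Term B:
  start: (λ.(λ.0) (λ.1)) (λ.λ.0)
  →1  (λ.0) (λ.λ.λ.0)
  →2  λ.λ.λ.0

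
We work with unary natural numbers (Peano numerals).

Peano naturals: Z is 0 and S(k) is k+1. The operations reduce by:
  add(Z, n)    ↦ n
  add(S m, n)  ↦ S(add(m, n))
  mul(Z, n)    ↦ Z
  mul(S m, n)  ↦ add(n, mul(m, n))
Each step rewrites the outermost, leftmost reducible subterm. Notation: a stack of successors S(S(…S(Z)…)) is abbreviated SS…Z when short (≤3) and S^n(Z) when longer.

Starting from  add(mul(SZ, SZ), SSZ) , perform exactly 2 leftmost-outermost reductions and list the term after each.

  start: add(mul(SZ, SZ), SSZ)
  →1  add(add(SZ, mul(Z, SZ)), SSZ)
  →2  add(S(add(Z, mul(Z, SZ))), SSZ)

Answer: after 2 steps: add(S(add(Z, mul(Z, SZ))), SSZ)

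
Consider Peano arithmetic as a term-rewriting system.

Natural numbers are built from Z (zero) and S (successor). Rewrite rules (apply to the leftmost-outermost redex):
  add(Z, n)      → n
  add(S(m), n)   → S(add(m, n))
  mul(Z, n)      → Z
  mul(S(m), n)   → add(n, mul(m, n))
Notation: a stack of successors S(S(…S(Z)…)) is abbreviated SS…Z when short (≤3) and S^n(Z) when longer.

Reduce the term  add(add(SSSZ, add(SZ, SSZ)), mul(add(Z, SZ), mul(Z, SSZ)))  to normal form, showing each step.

Answer: normal form = S^6(Z)  (in 18 steps)

Derivation:
  start: add(add(SSSZ, add(SZ, SSZ)), mul(add(Z, SZ), mul(Z, SSZ)))
  step 1: add(S(add(SSZ, add(SZ, SSZ))), mul(add(Z, SZ), mul(Z, SSZ)))
  step 2: S(add(add(SSZ, add(SZ, SSZ)), mul(add(Z, SZ), mul(Z, SSZ))))
  step 3: S(add(S(add(SZ, add(SZ, SSZ))), mul(add(Z, SZ), mul(Z, SSZ))))
  step 4: S(S(add(add(SZ, add(SZ, SSZ)), mul(add(Z, SZ), mul(Z, SSZ)))))
  step 5: S(S(add(S(add(Z, add(SZ, SSZ))), mul(add(Z, SZ), mul(Z, SSZ)))))
  step 6: S(S(S(add(add(Z, add(SZ, SSZ)), mul(add(Z, SZ), mul(Z, SSZ))))))
  step 7: S(S(S(add(add(SZ, SSZ), mul(add(Z, SZ), mul(Z, SSZ))))))
  step 8: S(S(S(add(S(add(Z, SSZ)), mul(add(Z, SZ), mul(Z, SSZ))))))
  step 9: S(S(S(S(add(add(Z, SSZ), mul(add(Z, SZ), mul(Z, SSZ)))))))
  step 10: S(S(S(S(add(SSZ, mul(add(Z, SZ), mul(Z, SSZ)))))))
  step 11: S(S(S(S(S(add(SZ, mul(add(Z, SZ), mul(Z, SSZ))))))))
  step 12: S(S(S(S(S(S(add(Z, mul(add(Z, SZ), mul(Z, SSZ)))))))))
  step 13: S(S(S(S(S(S(mul(add(Z, SZ), mul(Z, SSZ))))))))
  step 14: S(S(S(S(S(S(mul(SZ, mul(Z, SSZ))))))))
  step 15: S(S(S(S(S(S(add(mul(Z, SSZ), mul(Z, mul(Z, SSZ)))))))))
  step 16: S(S(S(S(S(S(add(Z, mul(Z, mul(Z, SSZ)))))))))
  step 17: S(S(S(S(S(S(mul(Z, mul(Z, SSZ))))))))
  step 18: S^6(Z)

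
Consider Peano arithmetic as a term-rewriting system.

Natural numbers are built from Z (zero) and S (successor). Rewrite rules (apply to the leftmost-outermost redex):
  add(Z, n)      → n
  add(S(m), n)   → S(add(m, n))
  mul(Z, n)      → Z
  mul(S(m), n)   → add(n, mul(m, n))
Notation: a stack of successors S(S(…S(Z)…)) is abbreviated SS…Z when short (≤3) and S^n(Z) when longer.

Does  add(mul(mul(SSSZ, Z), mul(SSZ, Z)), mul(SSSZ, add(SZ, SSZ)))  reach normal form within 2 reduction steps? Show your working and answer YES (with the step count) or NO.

Answer: NO — after 2 steps the term is add(mul(mul(SSZ, Z), mul(SSZ, Z)), mul(SSSZ, add(SZ, SSZ))), not yet normal

Working:
  start: add(mul(mul(SSSZ, Z), mul(SSZ, Z)), mul(SSSZ, add(SZ, SSZ)))
  step 1: add(mul(add(Z, mul(SSZ, Z)), mul(SSZ, Z)), mul(SSSZ, add(SZ, SSZ)))
  step 2: add(mul(mul(SSZ, Z), mul(SSZ, Z)), mul(SSSZ, add(SZ, SSZ)))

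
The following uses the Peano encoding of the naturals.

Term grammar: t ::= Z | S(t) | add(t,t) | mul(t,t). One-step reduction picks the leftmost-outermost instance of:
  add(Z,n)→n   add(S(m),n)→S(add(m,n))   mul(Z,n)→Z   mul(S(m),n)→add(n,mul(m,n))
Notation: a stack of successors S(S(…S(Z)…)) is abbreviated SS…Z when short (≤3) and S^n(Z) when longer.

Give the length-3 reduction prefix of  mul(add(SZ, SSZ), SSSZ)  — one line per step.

  start: mul(add(SZ, SSZ), SSSZ)
  →1  mul(S(add(Z, SSZ)), SSSZ)
  →2  add(SSSZ, mul(add(Z, SSZ), SSSZ))
  →3  S(add(SSZ, mul(add(Z, SSZ), SSSZ)))

Answer: after 3 steps: S(add(SSZ, mul(add(Z, SSZ), SSSZ)))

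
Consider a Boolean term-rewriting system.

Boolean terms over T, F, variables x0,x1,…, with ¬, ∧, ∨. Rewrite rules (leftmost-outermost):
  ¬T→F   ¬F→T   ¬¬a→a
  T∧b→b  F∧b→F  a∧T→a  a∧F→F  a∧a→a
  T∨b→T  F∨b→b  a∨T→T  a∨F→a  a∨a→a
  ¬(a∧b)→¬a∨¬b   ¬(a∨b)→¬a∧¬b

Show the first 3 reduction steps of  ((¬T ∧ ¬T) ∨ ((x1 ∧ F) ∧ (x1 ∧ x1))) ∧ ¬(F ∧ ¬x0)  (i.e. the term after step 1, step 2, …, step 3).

Answer: after 3 steps: ((x1 ∧ F) ∧ (x1 ∧ x1)) ∧ ¬(F ∧ ¬x0)

Derivation:
  start: ((¬T ∧ ¬T) ∨ ((x1 ∧ F) ∧ (x1 ∧ x1))) ∧ ¬(F ∧ ¬x0)
  →1  (¬T ∨ ((x1 ∧ F) ∧ (x1 ∧ x1))) ∧ ¬(F ∧ ¬x0)
  →2  (F ∨ ((x1 ∧ F) ∧ (x1 ∧ x1))) ∧ ¬(F ∧ ¬x0)
  →3  ((x1 ∧ F) ∧ (x1 ∧ x1)) ∧ ¬(F ∧ ¬x0)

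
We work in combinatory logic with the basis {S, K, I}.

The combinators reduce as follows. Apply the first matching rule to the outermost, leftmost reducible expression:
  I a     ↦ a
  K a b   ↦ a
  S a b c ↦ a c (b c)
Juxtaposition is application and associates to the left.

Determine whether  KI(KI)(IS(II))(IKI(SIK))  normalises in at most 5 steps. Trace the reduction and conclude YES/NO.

Answer: NO — after 5 steps the term is SI(KI(SIK)), not yet normal

Working:
  start: KI(KI)(IS(II))(IKI(SIK))
  step 1: I(IS(II))(IKI(SIK))
  step 2: IS(II)(IKI(SIK))
  step 3: S(II)(IKI(SIK))
  step 4: SI(IKI(SIK))
  step 5: SI(KI(SIK))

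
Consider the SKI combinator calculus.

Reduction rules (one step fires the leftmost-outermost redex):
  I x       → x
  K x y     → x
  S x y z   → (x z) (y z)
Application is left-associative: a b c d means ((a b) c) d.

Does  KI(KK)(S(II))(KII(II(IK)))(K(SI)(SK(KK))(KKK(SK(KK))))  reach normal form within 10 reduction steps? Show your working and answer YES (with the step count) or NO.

Answer: NO — after 10 steps the term is II(IK)(K(SI)(SK(KK))(KKK(SK(KK))))(KKK(SK(KK))(KII(II(IK))(K(SI)(SK(KK))(KKK(SK(KK)))))), not yet normal

Reduction:
  start: KI(KK)(S(II))(KII(II(IK)))(K(SI)(SK(KK))(KKK(SK(KK))))
  →1  I(S(II))(KII(II(IK)))(K(SI)(SK(KK))(KKK(SK(KK))))
  →2  S(II)(KII(II(IK)))(K(SI)(SK(KK))(KKK(SK(KK))))
  →3  II(K(SI)(SK(KK))(KKK(SK(KK))))(KII(II(IK))(K(SI)(SK(KK))(KKK(SK(KK)))))
  →4  I(K(SI)(SK(KK))(KKK(SK(KK))))(KII(II(IK))(K(SI)(SK(KK))(KKK(SK(KK)))))
  →5  K(SI)(SK(KK))(KKK(SK(KK)))(KII(II(IK))(K(SI)(SK(KK))(KKK(SK(KK)))))
  →6  SI(KKK(SK(KK)))(KII(II(IK))(K(SI)(SK(KK))(KKK(SK(KK)))))
  →7  I(KII(II(IK))(K(SI)(SK(KK))(KKK(SK(KK)))))(KKK(SK(KK))(KII(II(IK))(K(SI)(SK(KK))(KKK(SK(KK))))))
  →8  KII(II(IK))(K(SI)(SK(KK))(KKK(SK(KK))))(KKK(SK(KK))(KII(II(IK))(K(SI)(SK(KK))(KKK(SK(KK))))))
  →9  I(II(IK))(K(SI)(SK(KK))(KKK(SK(KK))))(KKK(SK(KK))(KII(II(IK))(K(SI)(SK(KK))(KKK(SK(KK))))))
  →10  II(IK)(K(SI)(SK(KK))(KKK(SK(KK))))(KKK(SK(KK))(KII(II(IK))(K(SI)(SK(KK))(KKK(SK(KK))))))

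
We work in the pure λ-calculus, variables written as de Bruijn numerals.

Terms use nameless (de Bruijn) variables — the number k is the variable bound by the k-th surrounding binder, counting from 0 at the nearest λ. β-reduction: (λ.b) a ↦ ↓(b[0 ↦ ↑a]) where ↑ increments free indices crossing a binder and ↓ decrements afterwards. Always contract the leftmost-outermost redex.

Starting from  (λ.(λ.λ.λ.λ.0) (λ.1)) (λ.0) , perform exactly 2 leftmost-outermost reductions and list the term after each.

Answer: after 2 steps: λ.λ.λ.0

Working:
  start: (λ.(λ.λ.λ.λ.0) (λ.1)) (λ.0)
  step 1: (λ.λ.λ.λ.0) (λ.λ.0)
  step 2: λ.λ.λ.0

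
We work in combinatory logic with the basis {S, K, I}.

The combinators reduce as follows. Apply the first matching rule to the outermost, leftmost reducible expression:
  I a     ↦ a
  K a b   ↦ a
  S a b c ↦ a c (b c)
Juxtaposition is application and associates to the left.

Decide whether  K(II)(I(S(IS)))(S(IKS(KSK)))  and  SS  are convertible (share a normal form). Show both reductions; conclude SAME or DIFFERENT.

Answer: SAME — A ⇓ SS, B ⇓ SS

Working:
Term A:
  start: K(II)(I(S(IS)))(S(IKS(KSK)))
  step 1: II(S(IKS(KSK)))
  step 2: I(S(IKS(KSK)))
  step 3: S(IKS(KSK))
  step 4: S(KS(KSK))
  step 5: SS

Term B:
  start: SS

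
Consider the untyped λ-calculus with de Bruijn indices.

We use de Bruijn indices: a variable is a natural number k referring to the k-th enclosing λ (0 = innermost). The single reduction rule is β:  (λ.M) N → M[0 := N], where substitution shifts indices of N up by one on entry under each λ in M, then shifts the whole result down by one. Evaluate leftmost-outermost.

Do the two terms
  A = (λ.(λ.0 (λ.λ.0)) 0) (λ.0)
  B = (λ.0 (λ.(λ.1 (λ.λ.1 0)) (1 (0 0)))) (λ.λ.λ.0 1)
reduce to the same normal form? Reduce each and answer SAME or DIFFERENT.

Term A:
  start: (λ.(λ.0 (λ.λ.0)) 0) (λ.0)
  →1  (λ.0 (λ.λ.0)) (λ.0)
  →2  (λ.0) (λ.λ.0)
  →3  λ.λ.0

Term B:
  start: (λ.0 (λ.(λ.1 (λ.λ.1 0)) (1 (0 0)))) (λ.λ.λ.0 1)
  →1  (λ.λ.λ.0 1) (λ.(λ.1 (λ.λ.1 0)) ((λ.λ.λ.0 1) (0 0)))
  →2  λ.λ.0 1

Answer: DIFFERENT — A ⇓ λ.λ.0, B ⇓ λ.λ.0 1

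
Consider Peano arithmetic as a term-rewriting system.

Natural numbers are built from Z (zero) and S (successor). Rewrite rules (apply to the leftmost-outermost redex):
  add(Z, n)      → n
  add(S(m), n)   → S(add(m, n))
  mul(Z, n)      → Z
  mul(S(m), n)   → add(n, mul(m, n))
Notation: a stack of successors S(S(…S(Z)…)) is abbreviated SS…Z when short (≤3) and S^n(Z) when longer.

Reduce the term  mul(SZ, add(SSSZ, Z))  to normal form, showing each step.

  start: mul(SZ, add(SSSZ, Z))
  step 1: add(add(SSSZ, Z), mul(Z, add(SSSZ, Z)))
  step 2: add(S(add(SSZ, Z)), mul(Z, add(SSSZ, Z)))
  step 3: S(add(add(SSZ, Z), mul(Z, add(SSSZ, Z))))
  step 4: S(add(S(add(SZ, Z)), mul(Z, add(SSSZ, Z))))
  step 5: S(S(add(add(SZ, Z), mul(Z, add(SSSZ, Z)))))
  step 6: S(S(add(S(add(Z, Z)), mul(Z, add(SSSZ, Z)))))
  step 7: S(S(S(add(add(Z, Z), mul(Z, add(SSSZ, Z))))))
  step 8: S(S(S(add(Z, mul(Z, add(SSSZ, Z))))))
  step 9: S(S(S(mul(Z, add(SSSZ, Z)))))
  step 10: SSSZ

Answer: normal form = SSSZ  (in 10 steps)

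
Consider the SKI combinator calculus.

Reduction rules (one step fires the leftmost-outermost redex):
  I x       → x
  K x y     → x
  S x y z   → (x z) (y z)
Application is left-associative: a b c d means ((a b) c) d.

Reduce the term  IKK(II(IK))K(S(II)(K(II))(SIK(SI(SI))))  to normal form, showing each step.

Answer: normal form = K  (in 3 steps)

Reduction:
  start: IKK(II(IK))K(S(II)(K(II))(SIK(SI(SI))))
  [1] KK(II(IK))K(S(II)(K(II))(SIK(SI(SI))))
  [2] KK(S(II)(K(II))(SIK(SI(SI))))
  [3] K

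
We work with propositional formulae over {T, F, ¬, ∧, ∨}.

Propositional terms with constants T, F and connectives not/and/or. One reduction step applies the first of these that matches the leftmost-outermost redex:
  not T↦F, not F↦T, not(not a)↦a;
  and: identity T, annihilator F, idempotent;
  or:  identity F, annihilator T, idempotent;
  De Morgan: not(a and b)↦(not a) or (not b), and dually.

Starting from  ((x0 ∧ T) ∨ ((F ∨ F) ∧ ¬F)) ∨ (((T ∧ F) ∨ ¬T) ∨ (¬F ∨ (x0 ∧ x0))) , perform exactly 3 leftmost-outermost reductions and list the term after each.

Answer: after 3 steps: (x0 ∨ F) ∨ (((T ∧ F) ∨ ¬T) ∨ (¬F ∨ (x0 ∧ x0)))

Working:
  start: ((x0 ∧ T) ∨ ((F ∨ F) ∧ ¬F)) ∨ (((T ∧ F) ∨ ¬T) ∨ (¬F ∨ (x0 ∧ x0)))
  [1] (x0 ∨ ((F ∨ F) ∧ ¬F)) ∨ (((T ∧ F) ∨ ¬T) ∨ (¬F ∨ (x0 ∧ x0)))
  [2] (x0 ∨ (F ∧ ¬F)) ∨ (((T ∧ F) ∨ ¬T) ∨ (¬F ∨ (x0 ∧ x0)))
  [3] (x0 ∨ F) ∨ (((T ∧ F) ∨ ¬T) ∨ (¬F ∨ (x0 ∧ x0)))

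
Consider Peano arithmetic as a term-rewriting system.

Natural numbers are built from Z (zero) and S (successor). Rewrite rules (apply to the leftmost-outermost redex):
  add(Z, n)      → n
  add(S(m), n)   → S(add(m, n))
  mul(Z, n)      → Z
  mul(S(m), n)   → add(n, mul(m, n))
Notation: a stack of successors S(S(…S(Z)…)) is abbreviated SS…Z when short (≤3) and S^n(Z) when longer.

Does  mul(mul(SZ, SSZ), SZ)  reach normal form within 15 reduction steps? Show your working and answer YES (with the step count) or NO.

  start: mul(mul(SZ, SSZ), SZ)
  →1  mul(add(SSZ, mul(Z, SSZ)), SZ)
  →2  mul(S(add(SZ, mul(Z, SSZ))), SZ)
  →3  add(SZ, mul(add(SZ, mul(Z, SSZ)), SZ))
  →4  S(add(Z, mul(add(SZ, mul(Z, SSZ)), SZ)))
  →5  S(mul(add(SZ, mul(Z, SSZ)), SZ))
  →6  S(mul(S(add(Z, mul(Z, SSZ))), SZ))
  →7  S(add(SZ, mul(add(Z, mul(Z, SSZ)), SZ)))
  →8  S(S(add(Z, mul(add(Z, mul(Z, SSZ)), SZ))))
  →9  S(S(mul(add(Z, mul(Z, SSZ)), SZ)))
  →10  S(S(mul(mul(Z, SSZ), SZ)))
  →11  S(S(mul(Z, SZ)))
  →12  SSZ

Answer: YES — reaches normal form SSZ in 12 ≤ 15 steps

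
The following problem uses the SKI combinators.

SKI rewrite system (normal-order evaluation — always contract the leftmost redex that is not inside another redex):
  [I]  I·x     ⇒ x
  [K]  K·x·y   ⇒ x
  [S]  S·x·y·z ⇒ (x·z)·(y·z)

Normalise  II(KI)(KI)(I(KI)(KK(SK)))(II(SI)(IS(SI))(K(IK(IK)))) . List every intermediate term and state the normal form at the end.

Answer: normal form = KK  (in 14 steps)

Derivation:
  start: II(KI)(KI)(I(KI)(KK(SK)))(II(SI)(IS(SI))(K(IK(IK))))
  [1] I(KI)(KI)(I(KI)(KK(SK)))(II(SI)(IS(SI))(K(IK(IK))))
  [2] KI(KI)(I(KI)(KK(SK)))(II(SI)(IS(SI))(K(IK(IK))))
  [3] I(I(KI)(KK(SK)))(II(SI)(IS(SI))(K(IK(IK))))
  [4] I(KI)(KK(SK))(II(SI)(IS(SI))(K(IK(IK))))
  [5] KI(KK(SK))(II(SI)(IS(SI))(K(IK(IK))))
  [6] I(II(SI)(IS(SI))(K(IK(IK))))
  [7] II(SI)(IS(SI))(K(IK(IK)))
  [8] I(SI)(IS(SI))(K(IK(IK)))
  [9] SI(IS(SI))(K(IK(IK)))
  [10] I(K(IK(IK)))(IS(SI)(K(IK(IK))))
  [11] K(IK(IK))(IS(SI)(K(IK(IK))))
  [12] IK(IK)
  [13] K(IK)
  [14] KK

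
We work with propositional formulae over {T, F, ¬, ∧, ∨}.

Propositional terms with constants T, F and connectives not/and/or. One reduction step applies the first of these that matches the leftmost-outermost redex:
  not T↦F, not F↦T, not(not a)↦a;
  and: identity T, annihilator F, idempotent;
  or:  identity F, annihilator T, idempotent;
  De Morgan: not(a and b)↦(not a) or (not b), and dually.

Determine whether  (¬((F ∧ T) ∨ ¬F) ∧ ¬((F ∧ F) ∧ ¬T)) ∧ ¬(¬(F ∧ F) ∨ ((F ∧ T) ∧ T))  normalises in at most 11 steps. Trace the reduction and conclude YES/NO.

  start: (¬((F ∧ T) ∨ ¬F) ∧ ¬((F ∧ F) ∧ ¬T)) ∧ ¬(¬(F ∧ F) ∨ ((F ∧ T) ∧ T))
  →1  ((¬(F ∧ T) ∧ ¬¬F) ∧ ¬((F ∧ F) ∧ ¬T)) ∧ ¬(¬(F ∧ F) ∨ ((F ∧ T) ∧ T))
  →2  (((¬F ∨ ¬T) ∧ ¬¬F) ∧ ¬((F ∧ F) ∧ ¬T)) ∧ ¬(¬(F ∧ F) ∨ ((F ∧ T) ∧ T))
  →3  (((T ∨ ¬T) ∧ ¬¬F) ∧ ¬((F ∧ F) ∧ ¬T)) ∧ ¬(¬(F ∧ F) ∨ ((F ∧ T) ∧ T))
  →4  ((T ∧ ¬¬F) ∧ ¬((F ∧ F) ∧ ¬T)) ∧ ¬(¬(F ∧ F) ∨ ((F ∧ T) ∧ T))
  →5  (¬¬F ∧ ¬((F ∧ F) ∧ ¬T)) ∧ ¬(¬(F ∧ F) ∨ ((F ∧ T) ∧ T))
  →6  (F ∧ ¬((F ∧ F) ∧ ¬T)) ∧ ¬(¬(F ∧ F) ∨ ((F ∧ T) ∧ T))
  →7  F ∧ ¬(¬(F ∧ F) ∨ ((F ∧ T) ∧ T))
  →8  F

Answer: YES — reaches normal form F in 8 ≤ 11 steps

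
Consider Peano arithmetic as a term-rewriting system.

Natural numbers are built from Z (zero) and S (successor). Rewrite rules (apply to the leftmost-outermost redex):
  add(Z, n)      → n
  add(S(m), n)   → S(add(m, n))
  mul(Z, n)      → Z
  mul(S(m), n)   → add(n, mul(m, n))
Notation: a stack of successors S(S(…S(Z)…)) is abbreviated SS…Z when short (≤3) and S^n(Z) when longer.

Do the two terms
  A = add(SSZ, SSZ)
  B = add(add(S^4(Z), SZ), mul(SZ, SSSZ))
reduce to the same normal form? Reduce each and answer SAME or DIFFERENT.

Answer: DIFFERENT — A ⇓ S^4(Z), B ⇓ S^8(Z)

Reduction:
Term A:
  start: add(SSZ, SSZ)
  step 1: S(add(SZ, SSZ))
  step 2: S(S(add(Z, SSZ)))
  step 3: S^4(Z)

Term B:
  start: add(add(S^4(Z), SZ), mul(SZ, SSSZ))
  step 1: add(S(add(SSSZ, SZ)), mul(SZ, SSSZ))
  step 2: S(add(add(SSSZ, SZ), mul(SZ, SSSZ)))
  step 3: S(add(S(add(SSZ, SZ)), mul(SZ, SSSZ)))
  step 4: S(S(add(add(SSZ, SZ), mul(SZ, SSSZ))))
  step 5: S(S(add(S(add(SZ, SZ)), mul(SZ, SSSZ))))
  step 6: S(S(S(add(add(SZ, SZ), mul(SZ, SSSZ)))))
  step 7: S(S(S(add(S(add(Z, SZ)), mul(SZ, SSSZ)))))
  step 8: S(S(S(S(add(add(Z, SZ), mul(SZ, SSSZ))))))
  step 9: S(S(S(S(add(SZ, mul(SZ, SSSZ))))))
  step 10: S(S(S(S(S(add(Z, mul(SZ, SSSZ)))))))
  step 11: S(S(S(S(S(mul(SZ, SSSZ))))))
  step 12: S(S(S(S(S(add(SSSZ, mul(Z, SSSZ)))))))
  step 13: S(S(S(S(S(S(add(SSZ, mul(Z, SSSZ))))))))
  step 14: S(S(S(S(S(S(S(add(SZ, mul(Z, SSSZ)))))))))
  step 15: S(S(S(S(S(S(S(S(add(Z, mul(Z, SSSZ))))))))))
  step 16: S(S(S(S(S(S(S(S(mul(Z, SSSZ)))))))))
  step 17: S^8(Z)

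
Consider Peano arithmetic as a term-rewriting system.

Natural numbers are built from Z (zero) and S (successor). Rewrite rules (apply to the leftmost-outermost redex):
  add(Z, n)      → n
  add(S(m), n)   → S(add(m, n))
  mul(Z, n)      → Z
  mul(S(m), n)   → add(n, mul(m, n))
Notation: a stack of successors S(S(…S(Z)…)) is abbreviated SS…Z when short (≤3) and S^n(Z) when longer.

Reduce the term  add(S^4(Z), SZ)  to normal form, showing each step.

  start: add(S^4(Z), SZ)
  →1  S(add(SSSZ, SZ))
  →2  S(S(add(SSZ, SZ)))
  →3  S(S(S(add(SZ, SZ))))
  →4  S(S(S(S(add(Z, SZ)))))
  →5  S^5(Z)

Answer: normal form = S^5(Z)  (in 5 steps)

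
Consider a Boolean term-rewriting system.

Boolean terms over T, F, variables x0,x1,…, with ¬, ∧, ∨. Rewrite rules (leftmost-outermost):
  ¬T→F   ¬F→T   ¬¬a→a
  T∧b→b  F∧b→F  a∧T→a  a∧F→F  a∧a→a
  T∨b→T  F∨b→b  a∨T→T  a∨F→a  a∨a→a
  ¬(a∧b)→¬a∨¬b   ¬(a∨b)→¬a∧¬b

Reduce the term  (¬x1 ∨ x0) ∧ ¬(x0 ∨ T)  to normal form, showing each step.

Answer: normal form = F  (in 4 steps)

Derivation:
  start: (¬x1 ∨ x0) ∧ ¬(x0 ∨ T)
  [1] (¬x1 ∨ x0) ∧ (¬x0 ∧ ¬T)
  [2] (¬x1 ∨ x0) ∧ (¬x0 ∧ F)
  [3] (¬x1 ∨ x0) ∧ F
  [4] F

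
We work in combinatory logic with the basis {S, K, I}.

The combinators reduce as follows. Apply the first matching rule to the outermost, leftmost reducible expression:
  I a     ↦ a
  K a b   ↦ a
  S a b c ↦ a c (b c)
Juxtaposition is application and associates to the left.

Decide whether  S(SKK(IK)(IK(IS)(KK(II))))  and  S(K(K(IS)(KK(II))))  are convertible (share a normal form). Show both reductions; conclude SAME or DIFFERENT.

Answer: SAME — A ⇓ S(KS), B ⇓ S(KS)

Derivation:
Term A:
  start: S(SKK(IK)(IK(IS)(KK(II))))
  →1  S(K(IK)(K(IK))(IK(IS)(KK(II))))
  →2  S(IK(IK(IS)(KK(II))))
  →3  S(K(IK(IS)(KK(II))))
  →4  S(K(K(IS)(KK(II))))
  →5  S(K(IS))
  →6  S(KS)

Term B:
  start: S(K(K(IS)(KK(II))))
  →1  S(K(IS))
  →2  S(KS)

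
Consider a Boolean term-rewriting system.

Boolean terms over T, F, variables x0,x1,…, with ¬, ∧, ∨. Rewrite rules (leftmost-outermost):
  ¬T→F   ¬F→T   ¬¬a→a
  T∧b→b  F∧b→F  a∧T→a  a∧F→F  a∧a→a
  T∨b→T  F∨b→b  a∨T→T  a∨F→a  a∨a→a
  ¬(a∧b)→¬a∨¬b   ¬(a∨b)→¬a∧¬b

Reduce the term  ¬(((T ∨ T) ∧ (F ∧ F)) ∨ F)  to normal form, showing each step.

  start: ¬(((T ∨ T) ∧ (F ∧ F)) ∨ F)
  step 1: ¬((T ∨ T) ∧ (F ∧ F)) ∧ ¬F
  step 2: (¬(T ∨ T) ∨ ¬(F ∧ F)) ∧ ¬F
  step 3: ((¬T ∧ ¬T) ∨ ¬(F ∧ F)) ∧ ¬F
  step 4: (¬T ∨ ¬(F ∧ F)) ∧ ¬F
  step 5: (F ∨ ¬(F ∧ F)) ∧ ¬F
  step 6: ¬(F ∧ F) ∧ ¬F
  step 7: (¬F ∨ ¬F) ∧ ¬F
  step 8: ¬F ∧ ¬F
  step 9: ¬F
  step 10: T

Answer: normal form = T  (in 10 steps)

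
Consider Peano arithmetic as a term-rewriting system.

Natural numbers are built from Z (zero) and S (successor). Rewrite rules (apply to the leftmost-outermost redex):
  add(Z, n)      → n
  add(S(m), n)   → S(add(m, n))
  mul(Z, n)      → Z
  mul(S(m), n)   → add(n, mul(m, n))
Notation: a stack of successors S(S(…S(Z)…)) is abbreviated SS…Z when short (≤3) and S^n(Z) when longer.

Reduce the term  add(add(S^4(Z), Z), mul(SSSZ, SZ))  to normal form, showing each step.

Answer: normal form = S^7(Z)  (in 20 steps)

Working:
  start: add(add(S^4(Z), Z), mul(SSSZ, SZ))
  →1  add(S(add(SSSZ, Z)), mul(SSSZ, SZ))
  →2  S(add(add(SSSZ, Z), mul(SSSZ, SZ)))
  →3  S(add(S(add(SSZ, Z)), mul(SSSZ, SZ)))
  →4  S(S(add(add(SSZ, Z), mul(SSSZ, SZ))))
  →5  S(S(add(S(add(SZ, Z)), mul(SSSZ, SZ))))
  →6  S(S(S(add(add(SZ, Z), mul(SSSZ, SZ)))))
  →7  S(S(S(add(S(add(Z, Z)), mul(SSSZ, SZ)))))
  →8  S(S(S(S(add(add(Z, Z), mul(SSSZ, SZ))))))
  →9  S(S(S(S(add(Z, mul(SSSZ, SZ))))))
  →10  S(S(S(S(mul(SSSZ, SZ)))))
  →11  S(S(S(S(add(SZ, mul(SSZ, SZ))))))
  →12  S(S(S(S(S(add(Z, mul(SSZ, SZ)))))))
  →13  S(S(S(S(S(mul(SSZ, SZ))))))
  →14  S(S(S(S(S(add(SZ, mul(SZ, SZ)))))))
  →15  S(S(S(S(S(S(add(Z, mul(SZ, SZ))))))))
  →16  S(S(S(S(S(S(mul(SZ, SZ)))))))
  →17  S(S(S(S(S(S(add(SZ, mul(Z, SZ))))))))
  →18  S(S(S(S(S(S(S(add(Z, mul(Z, SZ)))))))))
  →19  S(S(S(S(S(S(S(mul(Z, SZ))))))))
  →20  S^7(Z)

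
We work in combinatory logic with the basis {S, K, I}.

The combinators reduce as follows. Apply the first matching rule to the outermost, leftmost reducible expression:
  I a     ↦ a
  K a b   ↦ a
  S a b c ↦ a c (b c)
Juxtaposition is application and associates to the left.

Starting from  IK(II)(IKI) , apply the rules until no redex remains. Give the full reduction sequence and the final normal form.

  start: IK(II)(IKI)
  →1  K(II)(IKI)
  →2  II
  →3  I

Answer: normal form = I  (in 3 steps)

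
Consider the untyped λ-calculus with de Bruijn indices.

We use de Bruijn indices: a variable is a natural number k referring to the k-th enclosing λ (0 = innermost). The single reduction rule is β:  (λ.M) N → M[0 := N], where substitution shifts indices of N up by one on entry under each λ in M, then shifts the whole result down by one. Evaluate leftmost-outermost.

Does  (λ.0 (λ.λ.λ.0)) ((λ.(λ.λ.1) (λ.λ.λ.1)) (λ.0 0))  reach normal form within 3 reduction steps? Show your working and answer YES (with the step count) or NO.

  start: (λ.0 (λ.λ.λ.0)) ((λ.(λ.λ.1) (λ.λ.λ.1)) (λ.0 0))
  →1  (λ.(λ.λ.1) (λ.λ.λ.1)) (λ.0 0) (λ.λ.λ.0)
  →2  (λ.λ.1) (λ.λ.λ.1) (λ.λ.λ.0)
  →3  (λ.λ.λ.λ.1) (λ.λ.λ.0)

Answer: NO — after 3 steps the term is (λ.λ.λ.λ.1) (λ.λ.λ.0), not yet normal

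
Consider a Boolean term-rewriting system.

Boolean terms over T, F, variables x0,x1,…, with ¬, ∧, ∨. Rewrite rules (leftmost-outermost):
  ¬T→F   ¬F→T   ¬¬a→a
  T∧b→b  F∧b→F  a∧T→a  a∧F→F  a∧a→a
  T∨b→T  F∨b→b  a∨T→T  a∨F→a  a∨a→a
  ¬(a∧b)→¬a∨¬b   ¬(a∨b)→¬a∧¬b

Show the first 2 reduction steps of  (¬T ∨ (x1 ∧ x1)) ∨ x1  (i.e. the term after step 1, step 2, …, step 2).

  start: (¬T ∨ (x1 ∧ x1)) ∨ x1
  [1] (F ∨ (x1 ∧ x1)) ∨ x1
  [2] (x1 ∧ x1) ∨ x1

Answer: after 2 steps: (x1 ∧ x1) ∨ x1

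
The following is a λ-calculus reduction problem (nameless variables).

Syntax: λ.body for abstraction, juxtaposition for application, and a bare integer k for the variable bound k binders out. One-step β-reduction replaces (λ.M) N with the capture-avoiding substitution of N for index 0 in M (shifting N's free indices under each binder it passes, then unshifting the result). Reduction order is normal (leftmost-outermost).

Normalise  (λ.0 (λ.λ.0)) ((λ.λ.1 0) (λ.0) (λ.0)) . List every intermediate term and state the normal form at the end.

Answer: normal form = λ.λ.0  (in 5 steps)

Reduction:
  start: (λ.0 (λ.λ.0)) ((λ.λ.1 0) (λ.0) (λ.0))
  [1] (λ.λ.1 0) (λ.0) (λ.0) (λ.λ.0)
  [2] (λ.(λ.0) 0) (λ.0) (λ.λ.0)
  [3] (λ.0) (λ.0) (λ.λ.0)
  [4] (λ.0) (λ.λ.0)
  [5] λ.λ.0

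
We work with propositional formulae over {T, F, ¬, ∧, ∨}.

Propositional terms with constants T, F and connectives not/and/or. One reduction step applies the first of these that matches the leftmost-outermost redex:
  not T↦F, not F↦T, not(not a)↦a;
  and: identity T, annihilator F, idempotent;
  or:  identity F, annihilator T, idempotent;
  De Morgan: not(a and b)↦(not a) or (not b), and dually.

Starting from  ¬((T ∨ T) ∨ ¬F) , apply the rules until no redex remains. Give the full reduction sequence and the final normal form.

Answer: normal form = F  (in 5 steps)

Reduction:
  start: ¬((T ∨ T) ∨ ¬F)
  step 1: ¬(T ∨ T) ∧ ¬¬F
  step 2: (¬T ∧ ¬T) ∧ ¬¬F
  step 3: ¬T ∧ ¬¬F
  step 4: F ∧ ¬¬F
  step 5: F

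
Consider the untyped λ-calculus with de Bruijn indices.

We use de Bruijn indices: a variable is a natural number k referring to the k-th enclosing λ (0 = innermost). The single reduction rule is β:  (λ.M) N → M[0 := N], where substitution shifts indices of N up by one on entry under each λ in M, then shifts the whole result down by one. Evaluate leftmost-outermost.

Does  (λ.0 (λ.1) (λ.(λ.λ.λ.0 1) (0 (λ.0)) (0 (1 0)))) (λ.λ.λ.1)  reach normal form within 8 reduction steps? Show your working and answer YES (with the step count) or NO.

Answer: YES — reaches normal form λ.λ.λ.0 (1 (λ.λ.1)) in 6 ≤ 8 steps

Working:
  start: (λ.0 (λ.1) (λ.(λ.λ.λ.0 1) (0 (λ.0)) (0 (1 0)))) (λ.λ.λ.1)
  [1] (λ.λ.λ.1) (λ.λ.λ.λ.1) (λ.(λ.λ.λ.0 1) (0 (λ.0)) (0 ((λ.λ.λ.1) 0)))
  [2] (λ.λ.1) (λ.(λ.λ.λ.0 1) (0 (λ.0)) (0 ((λ.λ.λ.1) 0)))
  [3] λ.λ.(λ.λ.λ.0 1) (0 (λ.0)) (0 ((λ.λ.λ.1) 0))
  [4] λ.λ.(λ.λ.0 1) (0 ((λ.λ.λ.1) 0))
  [5] λ.λ.λ.0 (1 ((λ.λ.λ.1) 1))
  [6] λ.λ.λ.0 (1 (λ.λ.1))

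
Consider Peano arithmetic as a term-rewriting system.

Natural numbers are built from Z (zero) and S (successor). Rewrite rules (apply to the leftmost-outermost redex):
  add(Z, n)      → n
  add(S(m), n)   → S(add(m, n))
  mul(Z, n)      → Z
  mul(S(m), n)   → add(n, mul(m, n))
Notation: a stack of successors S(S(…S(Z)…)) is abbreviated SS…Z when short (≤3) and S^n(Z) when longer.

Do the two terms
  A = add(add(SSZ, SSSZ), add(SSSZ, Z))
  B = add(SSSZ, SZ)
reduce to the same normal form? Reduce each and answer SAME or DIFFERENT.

Term A:
  start: add(add(SSZ, SSSZ), add(SSSZ, Z))
  →1  add(S(add(SZ, SSSZ)), add(SSSZ, Z))
  →2  S(add(add(SZ, SSSZ), add(SSSZ, Z)))
  →3  S(add(S(add(Z, SSSZ)), add(SSSZ, Z)))
  →4  S(S(add(add(Z, SSSZ), add(SSSZ, Z))))
  →5  S(S(add(SSSZ, add(SSSZ, Z))))
  →6  S(S(S(add(SSZ, add(SSSZ, Z)))))
  →7  S(S(S(S(add(SZ, add(SSSZ, Z))))))
  →8  S(S(S(S(S(add(Z, add(SSSZ, Z)))))))
  →9  S(S(S(S(S(add(SSSZ, Z))))))
  →10  S(S(S(S(S(S(add(SSZ, Z)))))))
  →11  S(S(S(S(S(S(S(add(SZ, Z))))))))
  →12  S(S(S(S(S(S(S(S(add(Z, Z)))))))))
  →13  S^8(Z)

Term B:
  start: add(SSSZ, SZ)
  →1  S(add(SSZ, SZ))
  →2  S(S(add(SZ, SZ)))
  →3  S(S(S(add(Z, SZ))))
  →4  S^4(Z)

Answer: DIFFERENT — A ⇓ S^8(Z), B ⇓ S^4(Z)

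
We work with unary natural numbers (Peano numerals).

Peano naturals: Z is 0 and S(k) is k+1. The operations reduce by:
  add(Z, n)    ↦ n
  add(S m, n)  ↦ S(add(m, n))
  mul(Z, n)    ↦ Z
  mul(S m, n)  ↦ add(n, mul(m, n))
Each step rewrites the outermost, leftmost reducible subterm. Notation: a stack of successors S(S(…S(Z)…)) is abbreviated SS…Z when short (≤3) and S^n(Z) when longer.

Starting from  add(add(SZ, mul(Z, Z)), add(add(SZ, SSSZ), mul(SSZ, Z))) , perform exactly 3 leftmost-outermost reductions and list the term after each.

  start: add(add(SZ, mul(Z, Z)), add(add(SZ, SSSZ), mul(SSZ, Z)))
  →1  add(S(add(Z, mul(Z, Z))), add(add(SZ, SSSZ), mul(SSZ, Z)))
  →2  S(add(add(Z, mul(Z, Z)), add(add(SZ, SSSZ), mul(SSZ, Z))))
  →3  S(add(mul(Z, Z), add(add(SZ, SSSZ), mul(SSZ, Z))))

Answer: after 3 steps: S(add(mul(Z, Z), add(add(SZ, SSSZ), mul(SSZ, Z))))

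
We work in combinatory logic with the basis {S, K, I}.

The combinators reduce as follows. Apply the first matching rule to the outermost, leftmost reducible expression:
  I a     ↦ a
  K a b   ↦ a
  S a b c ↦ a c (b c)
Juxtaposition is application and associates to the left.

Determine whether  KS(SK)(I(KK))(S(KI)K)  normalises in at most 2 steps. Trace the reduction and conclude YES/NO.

Answer: YES — reaches normal form S(KK)(S(KI)K) in 2 ≤ 2 steps

Derivation:
  start: KS(SK)(I(KK))(S(KI)K)
  →1  S(I(KK))(S(KI)K)
  →2  S(KK)(S(KI)K)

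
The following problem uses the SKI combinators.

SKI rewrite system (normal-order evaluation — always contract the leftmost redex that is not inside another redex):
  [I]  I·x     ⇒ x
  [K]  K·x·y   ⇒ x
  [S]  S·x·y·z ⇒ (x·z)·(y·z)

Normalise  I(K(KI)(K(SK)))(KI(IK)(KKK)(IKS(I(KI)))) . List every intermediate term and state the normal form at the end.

  start: I(K(KI)(K(SK)))(KI(IK)(KKK)(IKS(I(KI))))
  →1  K(KI)(K(SK))(KI(IK)(KKK)(IKS(I(KI))))
  →2  KI(KI(IK)(KKK)(IKS(I(KI))))
  →3  I

Answer: normal form = I  (in 3 steps)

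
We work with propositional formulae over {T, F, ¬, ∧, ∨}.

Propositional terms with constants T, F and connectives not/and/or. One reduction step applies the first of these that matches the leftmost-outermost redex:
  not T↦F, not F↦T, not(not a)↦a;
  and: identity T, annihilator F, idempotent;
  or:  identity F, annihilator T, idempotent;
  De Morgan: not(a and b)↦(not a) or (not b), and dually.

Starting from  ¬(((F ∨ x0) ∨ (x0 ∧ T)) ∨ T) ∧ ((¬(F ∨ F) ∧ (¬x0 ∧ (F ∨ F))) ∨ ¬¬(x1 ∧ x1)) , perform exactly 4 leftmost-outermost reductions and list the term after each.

  start: ¬(((F ∨ x0) ∨ (x0 ∧ T)) ∨ T) ∧ ((¬(F ∨ F) ∧ (¬x0 ∧ (F ∨ F))) ∨ ¬¬(x1 ∧ x1))
  [1] (¬((F ∨ x0) ∨ (x0 ∧ T)) ∧ ¬T) ∧ ((¬(F ∨ F) ∧ (¬x0 ∧ (F ∨ F))) ∨ ¬¬(x1 ∧ x1))
  [2] ((¬(F ∨ x0) ∧ ¬(x0 ∧ T)) ∧ ¬T) ∧ ((¬(F ∨ F) ∧ (¬x0 ∧ (F ∨ F))) ∨ ¬¬(x1 ∧ x1))
  [3] (((¬F ∧ ¬x0) ∧ ¬(x0 ∧ T)) ∧ ¬T) ∧ ((¬(F ∨ F) ∧ (¬x0 ∧ (F ∨ F))) ∨ ¬¬(x1 ∧ x1))
  [4] (((T ∧ ¬x0) ∧ ¬(x0 ∧ T)) ∧ ¬T) ∧ ((¬(F ∨ F) ∧ (¬x0 ∧ (F ∨ F))) ∨ ¬¬(x1 ∧ x1))

Answer: after 4 steps: (((T ∧ ¬x0) ∧ ¬(x0 ∧ T)) ∧ ¬T) ∧ ((¬(F ∨ F) ∧ (¬x0 ∧ (F ∨ F))) ∨ ¬¬(x1 ∧ x1))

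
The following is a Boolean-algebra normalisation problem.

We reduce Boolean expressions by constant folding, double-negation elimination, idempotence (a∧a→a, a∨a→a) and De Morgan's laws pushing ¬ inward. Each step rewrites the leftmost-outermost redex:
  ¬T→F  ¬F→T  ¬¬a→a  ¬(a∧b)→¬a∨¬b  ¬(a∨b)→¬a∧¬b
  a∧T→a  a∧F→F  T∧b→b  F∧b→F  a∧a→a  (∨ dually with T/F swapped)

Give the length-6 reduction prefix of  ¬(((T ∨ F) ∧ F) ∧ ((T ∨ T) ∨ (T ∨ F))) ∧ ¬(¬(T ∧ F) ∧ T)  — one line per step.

Answer: after 6 steps: (¬F ∨ ¬((T ∨ T) ∨ (T ∨ F))) ∧ ¬(¬(T ∧ F) ∧ T)

Derivation:
  start: ¬(((T ∨ F) ∧ F) ∧ ((T ∨ T) ∨ (T ∨ F))) ∧ ¬(¬(T ∧ F) ∧ T)
  [1] (¬((T ∨ F) ∧ F) ∨ ¬((T ∨ T) ∨ (T ∨ F))) ∧ ¬(¬(T ∧ F) ∧ T)
  [2] ((¬(T ∨ F) ∨ ¬F) ∨ ¬((T ∨ T) ∨ (T ∨ F))) ∧ ¬(¬(T ∧ F) ∧ T)
  [3] (((¬T ∧ ¬F) ∨ ¬F) ∨ ¬((T ∨ T) ∨ (T ∨ F))) ∧ ¬(¬(T ∧ F) ∧ T)
  [4] (((F ∧ ¬F) ∨ ¬F) ∨ ¬((T ∨ T) ∨ (T ∨ F))) ∧ ¬(¬(T ∧ F) ∧ T)
  [5] ((F ∨ ¬F) ∨ ¬((T ∨ T) ∨ (T ∨ F))) ∧ ¬(¬(T ∧ F) ∧ T)
  [6] (¬F ∨ ¬((T ∨ T) ∨ (T ∨ F))) ∧ ¬(¬(T ∧ F) ∧ T)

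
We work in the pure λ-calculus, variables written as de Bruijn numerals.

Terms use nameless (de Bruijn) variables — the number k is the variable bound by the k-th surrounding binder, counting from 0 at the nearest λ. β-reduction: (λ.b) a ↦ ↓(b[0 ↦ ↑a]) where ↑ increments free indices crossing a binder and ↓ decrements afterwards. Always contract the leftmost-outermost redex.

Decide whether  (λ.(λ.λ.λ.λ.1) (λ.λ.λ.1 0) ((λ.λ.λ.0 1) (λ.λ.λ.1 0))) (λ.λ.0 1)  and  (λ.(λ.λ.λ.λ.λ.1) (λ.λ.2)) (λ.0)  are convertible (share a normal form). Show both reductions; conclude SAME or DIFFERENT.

Answer: DIFFERENT — A ⇓ λ.λ.1, B ⇓ λ.λ.λ.λ.1

Derivation:
Term A:
  start: (λ.(λ.λ.λ.λ.1) (λ.λ.λ.1 0) ((λ.λ.λ.0 1) (λ.λ.λ.1 0))) (λ.λ.0 1)
  →1  (λ.λ.λ.λ.1) (λ.λ.λ.1 0) ((λ.λ.λ.0 1) (λ.λ.λ.1 0))
  →2  (λ.λ.λ.1) ((λ.λ.λ.0 1) (λ.λ.λ.1 0))
  →3  λ.λ.1

Term B:
  start: (λ.(λ.λ.λ.λ.λ.1) (λ.λ.2)) (λ.0)
  →1  (λ.λ.λ.λ.λ.1) (λ.λ.λ.0)
  →2  λ.λ.λ.λ.1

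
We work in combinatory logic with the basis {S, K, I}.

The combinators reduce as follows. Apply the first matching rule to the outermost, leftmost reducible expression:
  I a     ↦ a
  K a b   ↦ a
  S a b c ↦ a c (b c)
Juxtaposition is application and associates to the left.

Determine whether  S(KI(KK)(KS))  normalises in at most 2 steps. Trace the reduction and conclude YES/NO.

Answer: YES — reaches normal form S(KS) in 2 ≤ 2 steps

Derivation:
  start: S(KI(KK)(KS))
  step 1: S(I(KS))
  step 2: S(KS)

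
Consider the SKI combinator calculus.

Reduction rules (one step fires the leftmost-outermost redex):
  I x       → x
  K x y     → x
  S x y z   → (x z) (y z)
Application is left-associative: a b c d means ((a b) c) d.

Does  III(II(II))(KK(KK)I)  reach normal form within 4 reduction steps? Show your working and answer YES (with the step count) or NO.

Answer: NO — after 4 steps the term is I(II)(KK(KK)I), not yet normal

Derivation:
  start: III(II(II))(KK(KK)I)
  step 1: II(II(II))(KK(KK)I)
  step 2: I(II(II))(KK(KK)I)
  step 3: II(II)(KK(KK)I)
  step 4: I(II)(KK(KK)I)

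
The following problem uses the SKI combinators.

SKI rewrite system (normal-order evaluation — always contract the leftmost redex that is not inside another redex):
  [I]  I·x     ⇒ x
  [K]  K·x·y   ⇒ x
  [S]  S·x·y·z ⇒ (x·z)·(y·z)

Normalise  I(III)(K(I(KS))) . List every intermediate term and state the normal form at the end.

  start: I(III)(K(I(KS)))
  step 1: III(K(I(KS)))
  step 2: II(K(I(KS)))
  step 3: I(K(I(KS)))
  step 4: K(I(KS))
  step 5: K(KS)

Answer: normal form = K(KS)  (in 5 steps)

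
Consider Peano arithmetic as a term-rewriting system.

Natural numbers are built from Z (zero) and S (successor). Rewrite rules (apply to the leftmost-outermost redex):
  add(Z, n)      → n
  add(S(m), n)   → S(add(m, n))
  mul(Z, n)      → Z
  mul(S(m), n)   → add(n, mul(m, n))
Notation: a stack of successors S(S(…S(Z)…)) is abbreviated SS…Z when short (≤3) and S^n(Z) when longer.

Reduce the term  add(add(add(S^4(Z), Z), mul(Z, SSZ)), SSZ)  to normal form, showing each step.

Answer: normal form = S^6(Z)  (in 16 steps)

Reduction:
  start: add(add(add(S^4(Z), Z), mul(Z, SSZ)), SSZ)
  [1] add(add(S(add(SSSZ, Z)), mul(Z, SSZ)), SSZ)
  [2] add(S(add(add(SSSZ, Z), mul(Z, SSZ))), SSZ)
  [3] S(add(add(add(SSSZ, Z), mul(Z, SSZ)), SSZ))
  [4] S(add(add(S(add(SSZ, Z)), mul(Z, SSZ)), SSZ))
  [5] S(add(S(add(add(SSZ, Z), mul(Z, SSZ))), SSZ))
  [6] S(S(add(add(add(SSZ, Z), mul(Z, SSZ)), SSZ)))
  [7] S(S(add(add(S(add(SZ, Z)), mul(Z, SSZ)), SSZ)))
  [8] S(S(add(S(add(add(SZ, Z), mul(Z, SSZ))), SSZ)))
  [9] S(S(S(add(add(add(SZ, Z), mul(Z, SSZ)), SSZ))))
  [10] S(S(S(add(add(S(add(Z, Z)), mul(Z, SSZ)), SSZ))))
  [11] S(S(S(add(S(add(add(Z, Z), mul(Z, SSZ))), SSZ))))
  [12] S(S(S(S(add(add(add(Z, Z), mul(Z, SSZ)), SSZ)))))
  [13] S(S(S(S(add(add(Z, mul(Z, SSZ)), SSZ)))))
  [14] S(S(S(S(add(mul(Z, SSZ), SSZ)))))
  [15] S(S(S(S(add(Z, SSZ)))))
  [16] S^6(Z)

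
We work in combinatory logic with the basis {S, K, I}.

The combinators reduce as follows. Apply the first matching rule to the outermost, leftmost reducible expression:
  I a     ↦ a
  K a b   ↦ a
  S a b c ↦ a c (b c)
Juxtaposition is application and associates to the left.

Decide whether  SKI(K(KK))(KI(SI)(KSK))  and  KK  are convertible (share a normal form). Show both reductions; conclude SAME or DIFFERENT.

Term A:
  start: SKI(K(KK))(KI(SI)(KSK))
  step 1: K(K(KK))(I(K(KK)))(KI(SI)(KSK))
  step 2: K(KK)(KI(SI)(KSK))
  step 3: KK

Term B:
  start: KK

Answer: SAME — A ⇓ KK, B ⇓ KK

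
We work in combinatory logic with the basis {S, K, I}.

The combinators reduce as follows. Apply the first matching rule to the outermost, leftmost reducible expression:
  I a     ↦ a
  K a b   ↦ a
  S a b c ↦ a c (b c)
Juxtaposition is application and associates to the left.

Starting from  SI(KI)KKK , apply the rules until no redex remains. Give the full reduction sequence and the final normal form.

  start: SI(KI)KKK
  →1  IK(KIK)KK
  →2  K(KIK)KK
  →3  KIKK
  →4  IK
  →5  K

Answer: normal form = K  (in 5 steps)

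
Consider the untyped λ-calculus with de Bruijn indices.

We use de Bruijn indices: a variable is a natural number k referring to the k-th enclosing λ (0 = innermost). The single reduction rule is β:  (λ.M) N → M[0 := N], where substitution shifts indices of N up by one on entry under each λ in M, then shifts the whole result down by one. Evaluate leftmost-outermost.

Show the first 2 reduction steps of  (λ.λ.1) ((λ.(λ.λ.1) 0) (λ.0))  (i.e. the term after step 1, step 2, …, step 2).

Answer: after 2 steps: λ.(λ.λ.1) (λ.0)

Reduction:
  start: (λ.λ.1) ((λ.(λ.λ.1) 0) (λ.0))
  [1] λ.(λ.(λ.λ.1) 0) (λ.0)
  [2] λ.(λ.λ.1) (λ.0)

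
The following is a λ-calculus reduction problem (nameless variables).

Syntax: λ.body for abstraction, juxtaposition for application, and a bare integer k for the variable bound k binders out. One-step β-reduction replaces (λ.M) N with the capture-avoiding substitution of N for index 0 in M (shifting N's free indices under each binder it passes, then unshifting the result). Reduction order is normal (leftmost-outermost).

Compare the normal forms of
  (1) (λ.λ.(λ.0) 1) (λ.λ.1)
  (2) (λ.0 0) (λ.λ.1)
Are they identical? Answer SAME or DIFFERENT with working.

Answer: SAME — A ⇓ λ.λ.λ.1, B ⇓ λ.λ.λ.1

Derivation:
Term A:
  start: (λ.λ.(λ.0) 1) (λ.λ.1)
  [1] λ.(λ.0) (λ.λ.1)
  [2] λ.λ.λ.1

Term B:
  start: (λ.0 0) (λ.λ.1)
  [1] (λ.λ.1) (λ.λ.1)
  [2] λ.λ.λ.1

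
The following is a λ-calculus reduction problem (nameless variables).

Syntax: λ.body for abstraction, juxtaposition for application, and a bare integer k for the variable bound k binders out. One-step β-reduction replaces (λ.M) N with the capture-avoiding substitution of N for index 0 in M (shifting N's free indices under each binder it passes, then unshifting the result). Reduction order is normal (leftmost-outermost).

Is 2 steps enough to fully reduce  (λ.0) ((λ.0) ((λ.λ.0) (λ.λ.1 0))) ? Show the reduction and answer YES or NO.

  start: (λ.0) ((λ.0) ((λ.λ.0) (λ.λ.1 0)))
  [1] (λ.0) ((λ.λ.0) (λ.λ.1 0))
  [2] (λ.λ.0) (λ.λ.1 0)

Answer: NO — after 2 steps the term is (λ.λ.0) (λ.λ.1 0), not yet normal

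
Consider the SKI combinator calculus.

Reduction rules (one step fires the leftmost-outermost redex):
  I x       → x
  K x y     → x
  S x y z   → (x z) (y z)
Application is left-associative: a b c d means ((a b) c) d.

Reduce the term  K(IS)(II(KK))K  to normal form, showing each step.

  start: K(IS)(II(KK))K
  →1  ISK
  →2  SK

Answer: normal form = SK  (in 2 steps)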